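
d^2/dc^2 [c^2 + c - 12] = 2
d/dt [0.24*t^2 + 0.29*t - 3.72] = 0.48*t + 0.29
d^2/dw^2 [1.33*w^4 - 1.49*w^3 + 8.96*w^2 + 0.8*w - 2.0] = 15.96*w^2 - 8.94*w + 17.92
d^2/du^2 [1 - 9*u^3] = -54*u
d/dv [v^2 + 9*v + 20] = 2*v + 9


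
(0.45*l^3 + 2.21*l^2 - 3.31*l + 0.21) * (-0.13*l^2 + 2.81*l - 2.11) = -0.0585*l^5 + 0.9772*l^4 + 5.6909*l^3 - 13.9915*l^2 + 7.5742*l - 0.4431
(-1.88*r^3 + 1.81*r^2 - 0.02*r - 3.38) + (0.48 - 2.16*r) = -1.88*r^3 + 1.81*r^2 - 2.18*r - 2.9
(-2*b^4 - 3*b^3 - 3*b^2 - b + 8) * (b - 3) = -2*b^5 + 3*b^4 + 6*b^3 + 8*b^2 + 11*b - 24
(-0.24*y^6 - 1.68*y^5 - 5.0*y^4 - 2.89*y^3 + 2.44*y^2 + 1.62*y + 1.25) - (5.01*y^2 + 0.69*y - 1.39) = -0.24*y^6 - 1.68*y^5 - 5.0*y^4 - 2.89*y^3 - 2.57*y^2 + 0.93*y + 2.64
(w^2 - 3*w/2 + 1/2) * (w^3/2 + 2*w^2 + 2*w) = w^5/2 + 5*w^4/4 - 3*w^3/4 - 2*w^2 + w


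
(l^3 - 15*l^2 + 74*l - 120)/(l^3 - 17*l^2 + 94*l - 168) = (l - 5)/(l - 7)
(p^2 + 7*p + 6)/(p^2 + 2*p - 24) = (p + 1)/(p - 4)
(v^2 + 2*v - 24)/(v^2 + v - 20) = (v + 6)/(v + 5)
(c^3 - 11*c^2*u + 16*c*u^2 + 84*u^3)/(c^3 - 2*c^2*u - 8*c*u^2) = (-c^2 + 13*c*u - 42*u^2)/(c*(-c + 4*u))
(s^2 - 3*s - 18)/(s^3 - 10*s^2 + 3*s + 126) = 1/(s - 7)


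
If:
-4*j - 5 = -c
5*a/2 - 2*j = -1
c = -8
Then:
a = -3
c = -8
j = -13/4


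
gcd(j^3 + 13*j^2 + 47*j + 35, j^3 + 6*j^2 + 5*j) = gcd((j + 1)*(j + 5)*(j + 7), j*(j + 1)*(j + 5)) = j^2 + 6*j + 5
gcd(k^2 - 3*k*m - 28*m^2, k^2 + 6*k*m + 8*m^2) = k + 4*m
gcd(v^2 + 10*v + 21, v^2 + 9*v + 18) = v + 3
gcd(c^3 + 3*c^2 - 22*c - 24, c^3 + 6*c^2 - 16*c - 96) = c^2 + 2*c - 24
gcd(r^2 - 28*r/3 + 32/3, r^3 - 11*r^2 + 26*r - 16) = r - 8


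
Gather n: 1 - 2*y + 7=8 - 2*y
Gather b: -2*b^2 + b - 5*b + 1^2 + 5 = -2*b^2 - 4*b + 6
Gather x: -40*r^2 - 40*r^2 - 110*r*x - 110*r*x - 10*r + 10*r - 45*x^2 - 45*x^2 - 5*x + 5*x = -80*r^2 - 220*r*x - 90*x^2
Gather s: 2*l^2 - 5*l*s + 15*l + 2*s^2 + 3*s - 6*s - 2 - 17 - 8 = 2*l^2 + 15*l + 2*s^2 + s*(-5*l - 3) - 27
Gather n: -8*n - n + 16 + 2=18 - 9*n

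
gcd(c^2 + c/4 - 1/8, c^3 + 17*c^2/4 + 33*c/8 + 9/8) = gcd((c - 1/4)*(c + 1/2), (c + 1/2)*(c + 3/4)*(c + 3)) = c + 1/2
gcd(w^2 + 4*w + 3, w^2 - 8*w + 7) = 1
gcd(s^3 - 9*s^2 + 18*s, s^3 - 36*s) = s^2 - 6*s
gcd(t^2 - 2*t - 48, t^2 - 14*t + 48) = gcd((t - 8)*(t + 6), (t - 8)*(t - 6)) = t - 8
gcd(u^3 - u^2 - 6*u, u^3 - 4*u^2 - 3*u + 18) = u^2 - u - 6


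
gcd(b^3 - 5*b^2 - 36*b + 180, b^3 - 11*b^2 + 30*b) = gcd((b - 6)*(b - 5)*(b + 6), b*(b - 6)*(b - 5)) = b^2 - 11*b + 30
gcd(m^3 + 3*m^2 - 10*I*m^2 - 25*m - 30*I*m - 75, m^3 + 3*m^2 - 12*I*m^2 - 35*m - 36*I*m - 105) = m^2 + m*(3 - 5*I) - 15*I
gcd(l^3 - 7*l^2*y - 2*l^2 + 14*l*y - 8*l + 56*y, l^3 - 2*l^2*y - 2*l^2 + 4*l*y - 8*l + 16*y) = l^2 - 2*l - 8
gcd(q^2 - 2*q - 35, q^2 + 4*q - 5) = q + 5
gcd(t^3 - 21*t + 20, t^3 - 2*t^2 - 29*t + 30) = t^2 + 4*t - 5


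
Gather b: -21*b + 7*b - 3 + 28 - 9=16 - 14*b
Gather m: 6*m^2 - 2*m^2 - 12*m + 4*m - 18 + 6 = 4*m^2 - 8*m - 12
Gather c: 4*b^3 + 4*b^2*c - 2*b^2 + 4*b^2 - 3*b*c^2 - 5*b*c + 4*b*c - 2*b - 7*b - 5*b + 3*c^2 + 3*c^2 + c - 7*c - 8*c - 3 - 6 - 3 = 4*b^3 + 2*b^2 - 14*b + c^2*(6 - 3*b) + c*(4*b^2 - b - 14) - 12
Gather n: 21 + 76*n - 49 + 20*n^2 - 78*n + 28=20*n^2 - 2*n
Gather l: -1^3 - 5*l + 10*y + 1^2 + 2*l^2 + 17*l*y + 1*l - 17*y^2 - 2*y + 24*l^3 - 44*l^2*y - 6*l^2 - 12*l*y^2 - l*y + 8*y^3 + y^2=24*l^3 + l^2*(-44*y - 4) + l*(-12*y^2 + 16*y - 4) + 8*y^3 - 16*y^2 + 8*y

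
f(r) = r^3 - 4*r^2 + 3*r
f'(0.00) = 3.00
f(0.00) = 0.00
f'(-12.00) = 531.00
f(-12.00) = -2340.00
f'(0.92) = -1.82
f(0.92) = 0.15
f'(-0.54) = 8.19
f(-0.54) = -2.94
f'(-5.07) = 120.67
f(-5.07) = -248.35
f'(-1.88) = 28.64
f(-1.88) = -26.42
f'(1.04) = -2.08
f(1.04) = -0.08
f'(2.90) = 5.03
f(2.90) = -0.55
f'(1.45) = -2.29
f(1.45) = -1.01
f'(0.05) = 2.61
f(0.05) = 0.14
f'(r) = 3*r^2 - 8*r + 3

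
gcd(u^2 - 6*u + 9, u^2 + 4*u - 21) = u - 3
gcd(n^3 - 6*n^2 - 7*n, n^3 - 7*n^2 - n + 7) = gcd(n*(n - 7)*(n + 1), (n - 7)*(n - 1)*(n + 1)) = n^2 - 6*n - 7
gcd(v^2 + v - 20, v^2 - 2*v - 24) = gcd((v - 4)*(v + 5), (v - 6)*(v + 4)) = 1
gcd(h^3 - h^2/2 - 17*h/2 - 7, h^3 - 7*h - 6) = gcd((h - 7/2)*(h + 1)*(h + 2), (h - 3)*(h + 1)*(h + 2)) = h^2 + 3*h + 2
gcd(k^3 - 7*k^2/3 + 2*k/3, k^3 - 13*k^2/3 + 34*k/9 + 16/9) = k - 2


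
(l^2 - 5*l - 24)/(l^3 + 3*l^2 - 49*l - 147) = (l - 8)/(l^2 - 49)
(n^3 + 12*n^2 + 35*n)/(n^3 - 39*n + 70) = n*(n + 5)/(n^2 - 7*n + 10)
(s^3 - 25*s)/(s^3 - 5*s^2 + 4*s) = (s^2 - 25)/(s^2 - 5*s + 4)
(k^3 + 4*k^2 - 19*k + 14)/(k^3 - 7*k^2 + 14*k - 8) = (k + 7)/(k - 4)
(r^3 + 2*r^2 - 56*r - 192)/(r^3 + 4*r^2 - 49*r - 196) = (r^2 - 2*r - 48)/(r^2 - 49)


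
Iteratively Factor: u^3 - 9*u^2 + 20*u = (u)*(u^2 - 9*u + 20) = u*(u - 5)*(u - 4)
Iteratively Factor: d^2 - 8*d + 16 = (d - 4)*(d - 4)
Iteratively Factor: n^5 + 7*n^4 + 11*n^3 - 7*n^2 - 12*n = (n - 1)*(n^4 + 8*n^3 + 19*n^2 + 12*n) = (n - 1)*(n + 4)*(n^3 + 4*n^2 + 3*n) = (n - 1)*(n + 3)*(n + 4)*(n^2 + n) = (n - 1)*(n + 1)*(n + 3)*(n + 4)*(n)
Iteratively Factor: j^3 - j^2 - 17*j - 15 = (j + 3)*(j^2 - 4*j - 5) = (j + 1)*(j + 3)*(j - 5)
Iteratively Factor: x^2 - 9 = (x + 3)*(x - 3)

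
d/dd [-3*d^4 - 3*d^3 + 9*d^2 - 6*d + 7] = -12*d^3 - 9*d^2 + 18*d - 6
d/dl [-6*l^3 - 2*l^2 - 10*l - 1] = -18*l^2 - 4*l - 10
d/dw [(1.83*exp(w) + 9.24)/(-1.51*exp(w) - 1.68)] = 10.878*exp(w)/(1.51*exp(w) + 1.68)^2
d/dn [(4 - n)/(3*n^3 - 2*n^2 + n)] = 2*(3*n^3 - 19*n^2 + 8*n - 2)/(n^2*(9*n^4 - 12*n^3 + 10*n^2 - 4*n + 1))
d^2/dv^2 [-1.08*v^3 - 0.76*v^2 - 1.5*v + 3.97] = -6.48*v - 1.52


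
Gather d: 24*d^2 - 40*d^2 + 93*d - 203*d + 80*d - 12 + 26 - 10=-16*d^2 - 30*d + 4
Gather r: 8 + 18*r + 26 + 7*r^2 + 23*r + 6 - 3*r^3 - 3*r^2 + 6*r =-3*r^3 + 4*r^2 + 47*r + 40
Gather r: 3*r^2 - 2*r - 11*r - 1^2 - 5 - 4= 3*r^2 - 13*r - 10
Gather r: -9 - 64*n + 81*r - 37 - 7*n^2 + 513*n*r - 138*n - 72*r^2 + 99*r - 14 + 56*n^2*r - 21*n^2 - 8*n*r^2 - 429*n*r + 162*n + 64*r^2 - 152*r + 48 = -28*n^2 - 40*n + r^2*(-8*n - 8) + r*(56*n^2 + 84*n + 28) - 12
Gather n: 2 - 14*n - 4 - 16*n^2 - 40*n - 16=-16*n^2 - 54*n - 18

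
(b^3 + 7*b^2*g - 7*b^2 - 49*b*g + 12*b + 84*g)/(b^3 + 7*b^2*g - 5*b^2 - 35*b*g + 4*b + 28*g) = (b - 3)/(b - 1)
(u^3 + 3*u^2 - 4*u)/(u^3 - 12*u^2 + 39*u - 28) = u*(u + 4)/(u^2 - 11*u + 28)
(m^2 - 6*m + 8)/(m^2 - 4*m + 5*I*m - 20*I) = (m - 2)/(m + 5*I)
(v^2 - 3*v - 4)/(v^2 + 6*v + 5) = (v - 4)/(v + 5)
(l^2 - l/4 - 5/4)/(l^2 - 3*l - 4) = (l - 5/4)/(l - 4)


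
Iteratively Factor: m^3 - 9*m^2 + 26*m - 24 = (m - 4)*(m^2 - 5*m + 6) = (m - 4)*(m - 3)*(m - 2)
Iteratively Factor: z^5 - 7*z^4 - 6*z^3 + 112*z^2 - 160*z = (z)*(z^4 - 7*z^3 - 6*z^2 + 112*z - 160) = z*(z - 4)*(z^3 - 3*z^2 - 18*z + 40) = z*(z - 4)*(z - 2)*(z^2 - z - 20) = z*(z - 4)*(z - 2)*(z + 4)*(z - 5)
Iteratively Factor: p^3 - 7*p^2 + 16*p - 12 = (p - 2)*(p^2 - 5*p + 6) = (p - 3)*(p - 2)*(p - 2)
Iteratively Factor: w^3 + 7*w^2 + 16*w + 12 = (w + 2)*(w^2 + 5*w + 6) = (w + 2)*(w + 3)*(w + 2)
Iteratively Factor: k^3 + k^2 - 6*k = (k)*(k^2 + k - 6) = k*(k - 2)*(k + 3)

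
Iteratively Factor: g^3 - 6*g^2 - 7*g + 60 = (g - 4)*(g^2 - 2*g - 15) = (g - 4)*(g + 3)*(g - 5)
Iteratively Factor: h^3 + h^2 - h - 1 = (h - 1)*(h^2 + 2*h + 1) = (h - 1)*(h + 1)*(h + 1)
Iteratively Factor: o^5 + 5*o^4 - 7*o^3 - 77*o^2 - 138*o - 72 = (o + 1)*(o^4 + 4*o^3 - 11*o^2 - 66*o - 72) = (o + 1)*(o + 3)*(o^3 + o^2 - 14*o - 24) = (o - 4)*(o + 1)*(o + 3)*(o^2 + 5*o + 6) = (o - 4)*(o + 1)*(o + 3)^2*(o + 2)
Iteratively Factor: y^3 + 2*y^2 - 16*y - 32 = (y - 4)*(y^2 + 6*y + 8) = (y - 4)*(y + 4)*(y + 2)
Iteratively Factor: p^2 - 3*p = (p)*(p - 3)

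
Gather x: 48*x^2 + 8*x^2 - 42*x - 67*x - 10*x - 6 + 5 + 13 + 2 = 56*x^2 - 119*x + 14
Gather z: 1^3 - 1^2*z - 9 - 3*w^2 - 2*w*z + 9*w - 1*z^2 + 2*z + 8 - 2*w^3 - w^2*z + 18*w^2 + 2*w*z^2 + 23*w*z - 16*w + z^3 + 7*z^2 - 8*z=-2*w^3 + 15*w^2 - 7*w + z^3 + z^2*(2*w + 6) + z*(-w^2 + 21*w - 7)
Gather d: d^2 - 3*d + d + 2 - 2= d^2 - 2*d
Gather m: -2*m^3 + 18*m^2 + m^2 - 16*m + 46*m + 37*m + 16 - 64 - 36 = -2*m^3 + 19*m^2 + 67*m - 84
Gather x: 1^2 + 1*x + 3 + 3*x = 4*x + 4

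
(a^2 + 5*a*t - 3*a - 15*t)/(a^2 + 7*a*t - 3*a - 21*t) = (a + 5*t)/(a + 7*t)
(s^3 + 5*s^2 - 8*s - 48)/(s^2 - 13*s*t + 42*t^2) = (s^3 + 5*s^2 - 8*s - 48)/(s^2 - 13*s*t + 42*t^2)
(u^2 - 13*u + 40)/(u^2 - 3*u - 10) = (u - 8)/(u + 2)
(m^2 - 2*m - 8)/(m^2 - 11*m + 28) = (m + 2)/(m - 7)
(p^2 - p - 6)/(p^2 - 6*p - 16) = (p - 3)/(p - 8)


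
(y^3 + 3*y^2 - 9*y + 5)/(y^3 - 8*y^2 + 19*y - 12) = (y^2 + 4*y - 5)/(y^2 - 7*y + 12)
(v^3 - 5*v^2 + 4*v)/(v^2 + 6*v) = (v^2 - 5*v + 4)/(v + 6)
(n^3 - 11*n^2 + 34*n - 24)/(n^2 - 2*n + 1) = (n^2 - 10*n + 24)/(n - 1)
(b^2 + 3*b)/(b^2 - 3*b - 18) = b/(b - 6)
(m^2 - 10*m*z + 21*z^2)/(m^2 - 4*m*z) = (m^2 - 10*m*z + 21*z^2)/(m*(m - 4*z))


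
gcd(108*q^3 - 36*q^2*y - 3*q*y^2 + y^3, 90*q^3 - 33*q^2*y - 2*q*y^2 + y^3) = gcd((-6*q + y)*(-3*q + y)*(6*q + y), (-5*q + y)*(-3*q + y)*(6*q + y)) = -18*q^2 + 3*q*y + y^2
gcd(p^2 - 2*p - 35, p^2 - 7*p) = p - 7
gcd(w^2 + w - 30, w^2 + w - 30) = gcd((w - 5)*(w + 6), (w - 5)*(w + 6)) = w^2 + w - 30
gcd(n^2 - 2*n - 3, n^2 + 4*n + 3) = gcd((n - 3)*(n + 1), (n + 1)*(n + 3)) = n + 1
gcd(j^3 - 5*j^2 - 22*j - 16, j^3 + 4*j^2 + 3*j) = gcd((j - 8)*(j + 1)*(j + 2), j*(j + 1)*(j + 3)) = j + 1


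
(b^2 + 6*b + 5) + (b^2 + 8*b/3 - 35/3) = 2*b^2 + 26*b/3 - 20/3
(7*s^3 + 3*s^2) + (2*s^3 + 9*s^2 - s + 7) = 9*s^3 + 12*s^2 - s + 7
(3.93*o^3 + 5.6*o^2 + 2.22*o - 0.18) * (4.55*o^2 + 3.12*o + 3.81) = 17.8815*o^5 + 37.7416*o^4 + 42.5463*o^3 + 27.4434*o^2 + 7.8966*o - 0.6858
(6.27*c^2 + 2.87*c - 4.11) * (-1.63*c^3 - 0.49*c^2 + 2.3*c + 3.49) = -10.2201*c^5 - 7.7504*c^4 + 19.714*c^3 + 30.4972*c^2 + 0.563300000000002*c - 14.3439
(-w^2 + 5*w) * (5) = -5*w^2 + 25*w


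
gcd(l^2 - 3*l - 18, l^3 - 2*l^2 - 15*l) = l + 3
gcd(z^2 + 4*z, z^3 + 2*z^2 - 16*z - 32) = z + 4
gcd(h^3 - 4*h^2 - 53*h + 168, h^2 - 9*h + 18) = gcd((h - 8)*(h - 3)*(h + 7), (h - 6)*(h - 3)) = h - 3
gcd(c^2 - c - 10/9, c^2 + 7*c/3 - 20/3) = c - 5/3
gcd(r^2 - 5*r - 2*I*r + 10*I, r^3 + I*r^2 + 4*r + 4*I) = r - 2*I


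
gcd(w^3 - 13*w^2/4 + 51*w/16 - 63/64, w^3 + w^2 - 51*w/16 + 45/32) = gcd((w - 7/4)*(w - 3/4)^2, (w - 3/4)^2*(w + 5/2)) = w^2 - 3*w/2 + 9/16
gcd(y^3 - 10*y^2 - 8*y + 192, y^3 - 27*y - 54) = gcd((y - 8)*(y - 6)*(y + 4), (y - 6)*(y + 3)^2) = y - 6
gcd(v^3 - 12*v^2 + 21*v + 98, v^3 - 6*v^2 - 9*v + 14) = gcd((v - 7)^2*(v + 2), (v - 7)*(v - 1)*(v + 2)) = v^2 - 5*v - 14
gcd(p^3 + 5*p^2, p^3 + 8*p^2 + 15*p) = p^2 + 5*p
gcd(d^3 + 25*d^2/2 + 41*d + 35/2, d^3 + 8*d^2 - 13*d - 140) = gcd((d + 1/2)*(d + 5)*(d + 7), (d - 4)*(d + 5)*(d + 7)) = d^2 + 12*d + 35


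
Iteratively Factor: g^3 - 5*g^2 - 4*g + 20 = (g + 2)*(g^2 - 7*g + 10) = (g - 5)*(g + 2)*(g - 2)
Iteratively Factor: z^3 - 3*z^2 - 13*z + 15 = (z - 5)*(z^2 + 2*z - 3) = (z - 5)*(z + 3)*(z - 1)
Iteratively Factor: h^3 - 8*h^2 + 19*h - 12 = (h - 3)*(h^2 - 5*h + 4) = (h - 4)*(h - 3)*(h - 1)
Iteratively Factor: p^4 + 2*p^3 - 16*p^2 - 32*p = (p - 4)*(p^3 + 6*p^2 + 8*p) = p*(p - 4)*(p^2 + 6*p + 8) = p*(p - 4)*(p + 2)*(p + 4)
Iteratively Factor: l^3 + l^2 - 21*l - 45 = (l - 5)*(l^2 + 6*l + 9) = (l - 5)*(l + 3)*(l + 3)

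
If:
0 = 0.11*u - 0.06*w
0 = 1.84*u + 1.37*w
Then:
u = 0.00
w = 0.00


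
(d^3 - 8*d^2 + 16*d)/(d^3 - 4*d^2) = (d - 4)/d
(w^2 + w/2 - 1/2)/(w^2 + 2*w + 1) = (w - 1/2)/(w + 1)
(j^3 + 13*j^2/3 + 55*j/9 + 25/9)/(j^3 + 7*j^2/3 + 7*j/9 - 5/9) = (3*j + 5)/(3*j - 1)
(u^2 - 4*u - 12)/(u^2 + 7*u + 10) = (u - 6)/(u + 5)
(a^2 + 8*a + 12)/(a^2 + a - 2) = (a + 6)/(a - 1)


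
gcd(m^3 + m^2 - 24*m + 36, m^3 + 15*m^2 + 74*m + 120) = m + 6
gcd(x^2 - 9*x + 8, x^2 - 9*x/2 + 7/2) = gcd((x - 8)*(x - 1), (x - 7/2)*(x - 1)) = x - 1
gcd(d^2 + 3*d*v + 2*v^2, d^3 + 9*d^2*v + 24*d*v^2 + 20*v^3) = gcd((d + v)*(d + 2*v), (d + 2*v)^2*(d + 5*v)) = d + 2*v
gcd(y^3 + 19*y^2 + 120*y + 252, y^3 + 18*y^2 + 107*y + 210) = y^2 + 13*y + 42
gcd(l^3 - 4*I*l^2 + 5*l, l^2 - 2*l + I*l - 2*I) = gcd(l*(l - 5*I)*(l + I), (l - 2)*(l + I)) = l + I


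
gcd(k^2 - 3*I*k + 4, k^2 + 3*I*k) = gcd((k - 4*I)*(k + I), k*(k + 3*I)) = 1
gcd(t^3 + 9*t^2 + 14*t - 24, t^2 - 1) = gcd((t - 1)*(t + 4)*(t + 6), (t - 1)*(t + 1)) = t - 1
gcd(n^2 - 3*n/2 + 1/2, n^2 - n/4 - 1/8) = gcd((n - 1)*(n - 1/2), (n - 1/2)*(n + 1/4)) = n - 1/2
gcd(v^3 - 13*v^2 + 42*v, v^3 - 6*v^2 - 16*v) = v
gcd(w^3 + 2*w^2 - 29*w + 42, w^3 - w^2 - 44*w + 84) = w^2 + 5*w - 14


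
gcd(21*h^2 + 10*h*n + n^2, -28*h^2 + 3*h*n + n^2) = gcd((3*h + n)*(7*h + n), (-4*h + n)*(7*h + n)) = 7*h + n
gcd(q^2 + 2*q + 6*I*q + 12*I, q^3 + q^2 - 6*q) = 1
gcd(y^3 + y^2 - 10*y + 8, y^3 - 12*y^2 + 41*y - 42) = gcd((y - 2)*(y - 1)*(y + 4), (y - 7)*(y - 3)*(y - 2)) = y - 2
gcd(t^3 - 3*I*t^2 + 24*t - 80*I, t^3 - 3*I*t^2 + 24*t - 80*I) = t^3 - 3*I*t^2 + 24*t - 80*I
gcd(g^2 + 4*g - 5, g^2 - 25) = g + 5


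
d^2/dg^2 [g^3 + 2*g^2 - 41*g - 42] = 6*g + 4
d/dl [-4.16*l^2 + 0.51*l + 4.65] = 0.51 - 8.32*l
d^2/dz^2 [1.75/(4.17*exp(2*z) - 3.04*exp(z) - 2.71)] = ((5.32 - 29.19*exp(z))*(-4.17*exp(2*z) + 3.04*exp(z) + 2.71) - 1.75*(8.34*exp(z) - 3.04)*(16.68*exp(z) - 6.08)*exp(z))*exp(z)/(-4.17*exp(2*z) + 3.04*exp(z) + 2.71)^3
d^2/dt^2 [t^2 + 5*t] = 2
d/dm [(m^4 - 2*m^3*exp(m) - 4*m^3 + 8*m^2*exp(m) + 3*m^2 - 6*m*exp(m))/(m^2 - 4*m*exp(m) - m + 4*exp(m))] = (2*m^3*exp(m) + 2*m^3 - 20*m^2*exp(m) - 3*m^2 + 16*m*exp(2*m) + 24*m*exp(m) - 24*exp(2*m))/(m^2 - 8*m*exp(m) + 16*exp(2*m))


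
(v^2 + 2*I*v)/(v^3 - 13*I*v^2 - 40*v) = (v + 2*I)/(v^2 - 13*I*v - 40)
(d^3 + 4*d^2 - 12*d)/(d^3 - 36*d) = (d - 2)/(d - 6)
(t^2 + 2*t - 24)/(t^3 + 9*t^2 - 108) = (t - 4)/(t^2 + 3*t - 18)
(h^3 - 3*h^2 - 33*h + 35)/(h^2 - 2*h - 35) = h - 1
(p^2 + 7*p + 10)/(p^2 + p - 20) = (p + 2)/(p - 4)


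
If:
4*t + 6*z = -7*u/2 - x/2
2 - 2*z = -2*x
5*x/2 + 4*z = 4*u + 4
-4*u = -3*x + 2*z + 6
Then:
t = 129/44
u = -26/11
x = -16/11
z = -5/11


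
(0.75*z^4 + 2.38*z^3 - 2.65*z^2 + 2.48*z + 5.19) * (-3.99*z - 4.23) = -2.9925*z^5 - 12.6687*z^4 + 0.5061*z^3 + 1.3143*z^2 - 31.1985*z - 21.9537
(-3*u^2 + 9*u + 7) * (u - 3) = -3*u^3 + 18*u^2 - 20*u - 21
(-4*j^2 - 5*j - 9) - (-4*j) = -4*j^2 - j - 9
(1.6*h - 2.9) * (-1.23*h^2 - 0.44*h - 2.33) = -1.968*h^3 + 2.863*h^2 - 2.452*h + 6.757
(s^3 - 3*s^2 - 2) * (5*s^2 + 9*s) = 5*s^5 - 6*s^4 - 27*s^3 - 10*s^2 - 18*s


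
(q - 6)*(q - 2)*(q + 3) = q^3 - 5*q^2 - 12*q + 36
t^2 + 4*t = t*(t + 4)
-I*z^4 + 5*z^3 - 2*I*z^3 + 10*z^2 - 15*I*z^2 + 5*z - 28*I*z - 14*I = (z + 1)*(z - 2*I)*(z + 7*I)*(-I*z - I)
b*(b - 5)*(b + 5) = b^3 - 25*b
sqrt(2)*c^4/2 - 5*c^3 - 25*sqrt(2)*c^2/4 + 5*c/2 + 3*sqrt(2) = (c - 6*sqrt(2))*(c - sqrt(2)/2)*(c + sqrt(2))*(sqrt(2)*c/2 + 1/2)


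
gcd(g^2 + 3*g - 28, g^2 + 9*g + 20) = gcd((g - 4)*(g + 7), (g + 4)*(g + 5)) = 1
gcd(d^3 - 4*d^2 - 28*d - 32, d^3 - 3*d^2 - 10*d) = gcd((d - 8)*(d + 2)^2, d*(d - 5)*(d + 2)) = d + 2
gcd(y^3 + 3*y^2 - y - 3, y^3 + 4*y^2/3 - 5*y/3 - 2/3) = y - 1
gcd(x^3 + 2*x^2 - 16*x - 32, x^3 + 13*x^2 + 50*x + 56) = x^2 + 6*x + 8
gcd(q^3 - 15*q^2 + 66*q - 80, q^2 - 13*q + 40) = q^2 - 13*q + 40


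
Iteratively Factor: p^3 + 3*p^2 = (p + 3)*(p^2) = p*(p + 3)*(p)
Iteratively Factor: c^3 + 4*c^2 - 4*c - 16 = (c + 4)*(c^2 - 4) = (c - 2)*(c + 4)*(c + 2)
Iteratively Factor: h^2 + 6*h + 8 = (h + 4)*(h + 2)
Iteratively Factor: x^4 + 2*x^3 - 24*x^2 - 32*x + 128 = (x + 4)*(x^3 - 2*x^2 - 16*x + 32) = (x - 2)*(x + 4)*(x^2 - 16) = (x - 4)*(x - 2)*(x + 4)*(x + 4)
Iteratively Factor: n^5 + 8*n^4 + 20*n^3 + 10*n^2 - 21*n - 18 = (n - 1)*(n^4 + 9*n^3 + 29*n^2 + 39*n + 18) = (n - 1)*(n + 1)*(n^3 + 8*n^2 + 21*n + 18) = (n - 1)*(n + 1)*(n + 3)*(n^2 + 5*n + 6) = (n - 1)*(n + 1)*(n + 2)*(n + 3)*(n + 3)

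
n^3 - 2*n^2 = n^2*(n - 2)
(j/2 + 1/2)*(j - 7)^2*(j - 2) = j^4/2 - 15*j^3/2 + 61*j^2/2 - 21*j/2 - 49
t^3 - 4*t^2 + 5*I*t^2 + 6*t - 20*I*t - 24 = (t - 4)*(t - I)*(t + 6*I)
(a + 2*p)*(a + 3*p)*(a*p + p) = a^3*p + 5*a^2*p^2 + a^2*p + 6*a*p^3 + 5*a*p^2 + 6*p^3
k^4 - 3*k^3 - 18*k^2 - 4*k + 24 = (k - 6)*(k - 1)*(k + 2)^2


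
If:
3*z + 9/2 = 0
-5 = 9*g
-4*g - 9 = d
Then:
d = -61/9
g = -5/9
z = -3/2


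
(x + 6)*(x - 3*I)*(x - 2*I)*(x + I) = x^4 + 6*x^3 - 4*I*x^3 - x^2 - 24*I*x^2 - 6*x - 6*I*x - 36*I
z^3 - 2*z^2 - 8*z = z*(z - 4)*(z + 2)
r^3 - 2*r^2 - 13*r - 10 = (r - 5)*(r + 1)*(r + 2)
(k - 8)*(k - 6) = k^2 - 14*k + 48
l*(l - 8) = l^2 - 8*l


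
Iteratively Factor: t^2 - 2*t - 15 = (t - 5)*(t + 3)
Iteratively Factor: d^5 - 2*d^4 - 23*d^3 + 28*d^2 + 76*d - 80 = (d - 1)*(d^4 - d^3 - 24*d^2 + 4*d + 80) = (d - 1)*(d + 4)*(d^3 - 5*d^2 - 4*d + 20) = (d - 5)*(d - 1)*(d + 4)*(d^2 - 4) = (d - 5)*(d - 2)*(d - 1)*(d + 4)*(d + 2)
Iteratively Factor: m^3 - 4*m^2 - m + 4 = (m + 1)*(m^2 - 5*m + 4) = (m - 1)*(m + 1)*(m - 4)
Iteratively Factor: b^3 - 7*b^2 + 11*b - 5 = (b - 5)*(b^2 - 2*b + 1) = (b - 5)*(b - 1)*(b - 1)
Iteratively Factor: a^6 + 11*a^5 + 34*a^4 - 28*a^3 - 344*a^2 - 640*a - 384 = (a + 4)*(a^5 + 7*a^4 + 6*a^3 - 52*a^2 - 136*a - 96) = (a + 2)*(a + 4)*(a^4 + 5*a^3 - 4*a^2 - 44*a - 48) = (a + 2)^2*(a + 4)*(a^3 + 3*a^2 - 10*a - 24) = (a + 2)^2*(a + 4)^2*(a^2 - a - 6) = (a - 3)*(a + 2)^2*(a + 4)^2*(a + 2)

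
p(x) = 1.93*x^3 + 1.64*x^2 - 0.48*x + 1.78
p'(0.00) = -0.48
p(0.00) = 1.78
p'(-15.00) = 1253.07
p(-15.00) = -6135.77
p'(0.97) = 8.15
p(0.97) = 4.62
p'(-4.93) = 124.07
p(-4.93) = -187.25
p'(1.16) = 11.12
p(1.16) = 6.44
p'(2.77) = 53.03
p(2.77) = 54.05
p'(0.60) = 3.57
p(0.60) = 2.50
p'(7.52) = 351.61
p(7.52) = 911.66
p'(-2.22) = 20.77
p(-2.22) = -10.19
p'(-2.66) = 31.76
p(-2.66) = -21.66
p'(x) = 5.79*x^2 + 3.28*x - 0.48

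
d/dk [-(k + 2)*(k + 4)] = -2*k - 6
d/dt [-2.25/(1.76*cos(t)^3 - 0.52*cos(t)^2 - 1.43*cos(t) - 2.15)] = (-11.88*cos(t)^2 + 2.34*cos(t) + 3.2175)*sin(t)/(-1.76*cos(t)^3 + 0.52*cos(t)^2 + 1.43*cos(t) + 2.15)^2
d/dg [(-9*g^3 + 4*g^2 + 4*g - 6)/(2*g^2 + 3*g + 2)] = 2*(-9*g^4 - 27*g^3 - 25*g^2 + 20*g + 13)/(4*g^4 + 12*g^3 + 17*g^2 + 12*g + 4)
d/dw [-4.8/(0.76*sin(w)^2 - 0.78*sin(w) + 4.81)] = (7.296*sin(w) - 3.744)*cos(w)/(0.76*sin(w)^2 - 0.78*sin(w) + 4.81)^2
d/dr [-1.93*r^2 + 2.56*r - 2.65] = 2.56 - 3.86*r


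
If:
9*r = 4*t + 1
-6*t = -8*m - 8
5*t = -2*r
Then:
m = -109/106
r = 5/53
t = -2/53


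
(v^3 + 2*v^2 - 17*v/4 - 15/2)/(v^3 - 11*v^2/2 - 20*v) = (v^2 - v/2 - 3)/(v*(v - 8))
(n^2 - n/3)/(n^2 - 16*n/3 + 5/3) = n/(n - 5)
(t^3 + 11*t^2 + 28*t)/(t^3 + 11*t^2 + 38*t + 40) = t*(t + 7)/(t^2 + 7*t + 10)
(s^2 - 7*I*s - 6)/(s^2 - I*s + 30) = (s - I)/(s + 5*I)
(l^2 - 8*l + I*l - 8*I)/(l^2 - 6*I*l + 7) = (l - 8)/(l - 7*I)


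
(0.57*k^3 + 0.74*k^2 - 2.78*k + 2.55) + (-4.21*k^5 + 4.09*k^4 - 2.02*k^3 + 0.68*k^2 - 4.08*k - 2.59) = -4.21*k^5 + 4.09*k^4 - 1.45*k^3 + 1.42*k^2 - 6.86*k - 0.04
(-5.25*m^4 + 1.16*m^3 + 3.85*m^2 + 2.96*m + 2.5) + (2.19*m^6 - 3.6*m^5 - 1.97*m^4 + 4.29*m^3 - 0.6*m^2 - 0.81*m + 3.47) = 2.19*m^6 - 3.6*m^5 - 7.22*m^4 + 5.45*m^3 + 3.25*m^2 + 2.15*m + 5.97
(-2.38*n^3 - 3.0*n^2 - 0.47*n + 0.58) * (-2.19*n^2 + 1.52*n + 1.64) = 5.2122*n^5 + 2.9524*n^4 - 7.4339*n^3 - 6.9046*n^2 + 0.1108*n + 0.9512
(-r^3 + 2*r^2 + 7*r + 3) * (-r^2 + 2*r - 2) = r^5 - 4*r^4 - r^3 + 7*r^2 - 8*r - 6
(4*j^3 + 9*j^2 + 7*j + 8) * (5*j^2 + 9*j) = 20*j^5 + 81*j^4 + 116*j^3 + 103*j^2 + 72*j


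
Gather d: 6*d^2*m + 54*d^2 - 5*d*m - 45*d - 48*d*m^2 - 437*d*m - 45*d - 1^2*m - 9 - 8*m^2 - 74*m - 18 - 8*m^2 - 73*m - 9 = d^2*(6*m + 54) + d*(-48*m^2 - 442*m - 90) - 16*m^2 - 148*m - 36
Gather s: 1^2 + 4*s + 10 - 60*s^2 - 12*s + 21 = -60*s^2 - 8*s + 32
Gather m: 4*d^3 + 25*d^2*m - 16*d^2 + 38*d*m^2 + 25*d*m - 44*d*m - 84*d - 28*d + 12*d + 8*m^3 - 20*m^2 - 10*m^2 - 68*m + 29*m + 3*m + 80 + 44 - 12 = 4*d^3 - 16*d^2 - 100*d + 8*m^3 + m^2*(38*d - 30) + m*(25*d^2 - 19*d - 36) + 112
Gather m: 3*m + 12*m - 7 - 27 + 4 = 15*m - 30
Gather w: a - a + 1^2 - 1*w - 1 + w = 0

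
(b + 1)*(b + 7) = b^2 + 8*b + 7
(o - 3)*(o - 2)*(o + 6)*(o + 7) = o^4 + 8*o^3 - 17*o^2 - 132*o + 252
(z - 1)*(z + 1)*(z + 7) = z^3 + 7*z^2 - z - 7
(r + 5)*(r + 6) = r^2 + 11*r + 30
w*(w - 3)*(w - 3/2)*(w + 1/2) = w^4 - 4*w^3 + 9*w^2/4 + 9*w/4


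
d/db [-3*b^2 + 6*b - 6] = 6 - 6*b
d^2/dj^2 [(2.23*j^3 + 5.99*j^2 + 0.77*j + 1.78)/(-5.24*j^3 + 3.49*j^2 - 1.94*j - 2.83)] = (-410.504744*j^6 + 9.16161599999987*j^5 + 260.175432*j^4 + 1619.357704*j^3 - 530.057742*j^2 + 77.896428*j - 136.051182)/(143.877824*j^9 - 287.481072*j^8 + 351.274404*j^7 - 22.261189*j^6 - 180.471474*j^5 + 236.616045*j^4 + 18.236504*j^3 - 51.900219*j^2 + 46.611798*j + 22.665187)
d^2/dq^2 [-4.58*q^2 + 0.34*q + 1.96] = -9.16000000000000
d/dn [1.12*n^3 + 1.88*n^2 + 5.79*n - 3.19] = 3.36*n^2 + 3.76*n + 5.79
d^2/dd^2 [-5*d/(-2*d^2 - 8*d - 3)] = 20*(8*d*(d + 2)^2 - (3*d + 4)*(2*d^2 + 8*d + 3))/(2*d^2 + 8*d + 3)^3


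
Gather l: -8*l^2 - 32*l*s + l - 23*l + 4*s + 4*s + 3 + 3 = -8*l^2 + l*(-32*s - 22) + 8*s + 6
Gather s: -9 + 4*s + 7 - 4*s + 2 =0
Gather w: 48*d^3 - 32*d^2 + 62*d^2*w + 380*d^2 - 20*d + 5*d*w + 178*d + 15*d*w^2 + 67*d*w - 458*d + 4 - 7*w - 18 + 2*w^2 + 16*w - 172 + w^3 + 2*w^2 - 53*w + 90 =48*d^3 + 348*d^2 - 300*d + w^3 + w^2*(15*d + 4) + w*(62*d^2 + 72*d - 44) - 96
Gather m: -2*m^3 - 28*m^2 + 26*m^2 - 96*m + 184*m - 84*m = -2*m^3 - 2*m^2 + 4*m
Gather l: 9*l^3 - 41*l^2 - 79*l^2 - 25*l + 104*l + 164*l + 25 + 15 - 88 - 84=9*l^3 - 120*l^2 + 243*l - 132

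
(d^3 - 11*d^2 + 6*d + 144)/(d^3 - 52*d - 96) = (d^2 - 3*d - 18)/(d^2 + 8*d + 12)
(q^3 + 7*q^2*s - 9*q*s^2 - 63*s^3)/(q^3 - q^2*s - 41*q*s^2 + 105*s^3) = (q + 3*s)/(q - 5*s)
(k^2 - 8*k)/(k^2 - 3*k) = (k - 8)/(k - 3)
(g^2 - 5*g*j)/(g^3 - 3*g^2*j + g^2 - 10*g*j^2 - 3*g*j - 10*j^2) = g/(g^2 + 2*g*j + g + 2*j)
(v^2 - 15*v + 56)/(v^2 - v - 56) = (v - 7)/(v + 7)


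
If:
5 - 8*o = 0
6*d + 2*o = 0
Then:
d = -5/24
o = 5/8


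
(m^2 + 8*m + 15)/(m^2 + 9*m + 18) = (m + 5)/(m + 6)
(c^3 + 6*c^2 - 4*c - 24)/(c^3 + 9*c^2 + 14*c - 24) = (c^2 - 4)/(c^2 + 3*c - 4)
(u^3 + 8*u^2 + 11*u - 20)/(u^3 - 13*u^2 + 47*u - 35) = (u^2 + 9*u + 20)/(u^2 - 12*u + 35)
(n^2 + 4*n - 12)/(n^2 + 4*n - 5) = (n^2 + 4*n - 12)/(n^2 + 4*n - 5)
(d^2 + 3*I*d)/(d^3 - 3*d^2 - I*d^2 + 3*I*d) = (d + 3*I)/(d^2 - 3*d - I*d + 3*I)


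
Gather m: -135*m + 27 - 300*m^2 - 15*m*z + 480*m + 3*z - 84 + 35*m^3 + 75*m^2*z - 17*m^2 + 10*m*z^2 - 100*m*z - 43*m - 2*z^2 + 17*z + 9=35*m^3 + m^2*(75*z - 317) + m*(10*z^2 - 115*z + 302) - 2*z^2 + 20*z - 48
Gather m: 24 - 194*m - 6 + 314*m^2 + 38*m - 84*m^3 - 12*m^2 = -84*m^3 + 302*m^2 - 156*m + 18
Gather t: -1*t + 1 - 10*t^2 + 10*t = -10*t^2 + 9*t + 1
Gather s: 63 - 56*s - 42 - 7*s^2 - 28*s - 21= -7*s^2 - 84*s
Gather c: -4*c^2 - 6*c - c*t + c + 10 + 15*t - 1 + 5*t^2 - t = -4*c^2 + c*(-t - 5) + 5*t^2 + 14*t + 9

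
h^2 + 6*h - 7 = (h - 1)*(h + 7)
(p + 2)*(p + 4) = p^2 + 6*p + 8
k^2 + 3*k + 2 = (k + 1)*(k + 2)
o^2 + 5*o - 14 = (o - 2)*(o + 7)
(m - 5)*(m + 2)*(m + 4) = m^3 + m^2 - 22*m - 40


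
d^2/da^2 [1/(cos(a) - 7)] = (sin(a)^2 - 7*cos(a) + 1)/(cos(a) - 7)^3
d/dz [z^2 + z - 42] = 2*z + 1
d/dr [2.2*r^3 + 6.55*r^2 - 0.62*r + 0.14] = 6.6*r^2 + 13.1*r - 0.62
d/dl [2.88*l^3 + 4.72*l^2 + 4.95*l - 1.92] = 8.64*l^2 + 9.44*l + 4.95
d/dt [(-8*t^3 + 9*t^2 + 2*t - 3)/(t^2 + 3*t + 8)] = (-8*t^4 - 48*t^3 - 167*t^2 + 150*t + 25)/(t^4 + 6*t^3 + 25*t^2 + 48*t + 64)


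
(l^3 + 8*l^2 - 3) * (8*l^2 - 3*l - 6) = 8*l^5 + 61*l^4 - 30*l^3 - 72*l^2 + 9*l + 18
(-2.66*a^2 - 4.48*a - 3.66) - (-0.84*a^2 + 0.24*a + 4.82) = -1.82*a^2 - 4.72*a - 8.48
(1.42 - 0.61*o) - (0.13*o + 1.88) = -0.74*o - 0.46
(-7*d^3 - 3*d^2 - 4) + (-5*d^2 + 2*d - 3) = -7*d^3 - 8*d^2 + 2*d - 7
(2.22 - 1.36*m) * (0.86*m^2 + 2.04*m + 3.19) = -1.1696*m^3 - 0.8652*m^2 + 0.1904*m + 7.0818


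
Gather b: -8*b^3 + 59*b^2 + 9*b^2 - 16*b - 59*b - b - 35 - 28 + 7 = -8*b^3 + 68*b^2 - 76*b - 56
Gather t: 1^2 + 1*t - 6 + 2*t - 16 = 3*t - 21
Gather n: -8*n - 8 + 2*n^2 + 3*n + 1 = 2*n^2 - 5*n - 7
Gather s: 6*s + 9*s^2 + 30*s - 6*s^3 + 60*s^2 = -6*s^3 + 69*s^2 + 36*s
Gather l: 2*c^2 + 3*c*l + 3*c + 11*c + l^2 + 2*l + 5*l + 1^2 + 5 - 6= 2*c^2 + 14*c + l^2 + l*(3*c + 7)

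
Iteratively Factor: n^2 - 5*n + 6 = (n - 3)*(n - 2)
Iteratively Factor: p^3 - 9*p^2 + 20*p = (p - 4)*(p^2 - 5*p) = (p - 5)*(p - 4)*(p)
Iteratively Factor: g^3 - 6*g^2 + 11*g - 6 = (g - 3)*(g^2 - 3*g + 2) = (g - 3)*(g - 2)*(g - 1)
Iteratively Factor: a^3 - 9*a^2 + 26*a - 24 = (a - 4)*(a^2 - 5*a + 6) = (a - 4)*(a - 3)*(a - 2)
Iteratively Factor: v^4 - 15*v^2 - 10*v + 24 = (v + 2)*(v^3 - 2*v^2 - 11*v + 12) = (v - 4)*(v + 2)*(v^2 + 2*v - 3) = (v - 4)*(v + 2)*(v + 3)*(v - 1)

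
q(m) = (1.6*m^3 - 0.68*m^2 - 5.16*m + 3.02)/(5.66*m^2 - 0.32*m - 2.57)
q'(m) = (0.32 - 11.32*m)*(1.6*m^3 - 0.68*m^2 - 5.16*m + 3.02)/(5.66*m^2 - 0.32*m - 2.57)^2 + (4.8*m^2 - 1.36*m - 5.16)/(5.66*m^2 - 0.32*m - 2.57)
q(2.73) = 0.42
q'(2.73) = 0.36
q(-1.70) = 0.14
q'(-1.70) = 0.96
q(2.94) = 0.50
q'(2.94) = 0.35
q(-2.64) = -0.46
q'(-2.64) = 0.47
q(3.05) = 0.54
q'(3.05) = 0.35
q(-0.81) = 4.21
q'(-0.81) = 27.82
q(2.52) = 0.35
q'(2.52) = 0.37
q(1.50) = -0.09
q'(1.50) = 0.52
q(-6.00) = -1.65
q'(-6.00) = 0.31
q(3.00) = 0.52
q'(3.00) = 0.35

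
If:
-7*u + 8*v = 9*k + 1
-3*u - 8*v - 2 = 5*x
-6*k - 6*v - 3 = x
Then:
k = 65*x/321 - 29/107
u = -73*x/107 - 6/107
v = -79*x/214 - 49/214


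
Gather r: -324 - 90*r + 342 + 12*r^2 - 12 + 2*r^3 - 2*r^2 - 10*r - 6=2*r^3 + 10*r^2 - 100*r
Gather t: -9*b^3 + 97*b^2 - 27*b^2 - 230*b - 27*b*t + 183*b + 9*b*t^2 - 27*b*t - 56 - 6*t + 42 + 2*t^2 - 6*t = -9*b^3 + 70*b^2 - 47*b + t^2*(9*b + 2) + t*(-54*b - 12) - 14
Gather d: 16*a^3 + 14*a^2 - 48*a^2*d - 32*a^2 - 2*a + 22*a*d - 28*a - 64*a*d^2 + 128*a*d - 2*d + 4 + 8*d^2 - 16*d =16*a^3 - 18*a^2 - 30*a + d^2*(8 - 64*a) + d*(-48*a^2 + 150*a - 18) + 4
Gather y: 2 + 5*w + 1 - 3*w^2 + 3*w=-3*w^2 + 8*w + 3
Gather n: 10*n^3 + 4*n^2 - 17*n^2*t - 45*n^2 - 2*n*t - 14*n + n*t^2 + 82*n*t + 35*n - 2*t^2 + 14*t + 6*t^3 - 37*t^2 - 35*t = 10*n^3 + n^2*(-17*t - 41) + n*(t^2 + 80*t + 21) + 6*t^3 - 39*t^2 - 21*t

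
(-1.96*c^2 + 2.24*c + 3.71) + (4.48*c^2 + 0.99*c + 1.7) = 2.52*c^2 + 3.23*c + 5.41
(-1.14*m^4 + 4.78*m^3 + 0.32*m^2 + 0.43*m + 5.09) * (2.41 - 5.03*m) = 5.7342*m^5 - 26.7908*m^4 + 9.9102*m^3 - 1.3917*m^2 - 24.5664*m + 12.2669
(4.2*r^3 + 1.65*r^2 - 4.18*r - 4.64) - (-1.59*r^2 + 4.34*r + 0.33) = 4.2*r^3 + 3.24*r^2 - 8.52*r - 4.97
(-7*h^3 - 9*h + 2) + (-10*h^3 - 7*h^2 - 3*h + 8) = -17*h^3 - 7*h^2 - 12*h + 10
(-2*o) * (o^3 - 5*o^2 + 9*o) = -2*o^4 + 10*o^3 - 18*o^2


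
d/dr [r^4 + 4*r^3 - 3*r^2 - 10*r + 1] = 4*r^3 + 12*r^2 - 6*r - 10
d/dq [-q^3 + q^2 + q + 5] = -3*q^2 + 2*q + 1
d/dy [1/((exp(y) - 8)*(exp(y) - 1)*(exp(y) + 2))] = -((exp(y) - 8)*(exp(y) - 1) + (exp(y) - 8)*(exp(y) + 2) + (exp(y) - 1)*(exp(y) + 2))/(4*(exp(y) - 8)^2*(exp(y) + 2)^2*sinh(y/2)^2)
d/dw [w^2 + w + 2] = 2*w + 1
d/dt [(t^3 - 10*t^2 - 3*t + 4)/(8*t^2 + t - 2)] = 2*(4*t^4 + t^3 + 4*t^2 - 12*t + 1)/(64*t^4 + 16*t^3 - 31*t^2 - 4*t + 4)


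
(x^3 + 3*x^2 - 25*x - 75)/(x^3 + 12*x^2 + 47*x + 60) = (x - 5)/(x + 4)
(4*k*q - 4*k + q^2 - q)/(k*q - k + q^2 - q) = (4*k + q)/(k + q)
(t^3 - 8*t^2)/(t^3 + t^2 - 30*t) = t*(t - 8)/(t^2 + t - 30)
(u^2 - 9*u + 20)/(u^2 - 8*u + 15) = (u - 4)/(u - 3)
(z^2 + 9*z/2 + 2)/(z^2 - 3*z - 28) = (z + 1/2)/(z - 7)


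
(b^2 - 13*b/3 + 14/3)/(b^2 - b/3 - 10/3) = (3*b - 7)/(3*b + 5)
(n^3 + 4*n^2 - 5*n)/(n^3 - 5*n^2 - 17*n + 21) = n*(n + 5)/(n^2 - 4*n - 21)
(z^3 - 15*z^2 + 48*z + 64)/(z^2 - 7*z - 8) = z - 8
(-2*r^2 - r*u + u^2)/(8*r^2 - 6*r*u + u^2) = (-r - u)/(4*r - u)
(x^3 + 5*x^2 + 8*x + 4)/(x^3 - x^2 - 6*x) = (x^2 + 3*x + 2)/(x*(x - 3))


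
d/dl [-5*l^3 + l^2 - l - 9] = -15*l^2 + 2*l - 1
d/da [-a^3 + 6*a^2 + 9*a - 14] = -3*a^2 + 12*a + 9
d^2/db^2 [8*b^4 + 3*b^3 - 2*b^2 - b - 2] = 96*b^2 + 18*b - 4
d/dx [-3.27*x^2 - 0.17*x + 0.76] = -6.54*x - 0.17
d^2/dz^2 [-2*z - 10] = 0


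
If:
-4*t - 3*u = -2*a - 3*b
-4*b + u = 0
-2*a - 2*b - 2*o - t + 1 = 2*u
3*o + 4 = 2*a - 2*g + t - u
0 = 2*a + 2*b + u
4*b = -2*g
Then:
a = 44/25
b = -44/75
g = 88/75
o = 43/75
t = 11/5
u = -176/75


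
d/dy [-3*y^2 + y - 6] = 1 - 6*y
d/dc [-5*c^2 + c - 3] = 1 - 10*c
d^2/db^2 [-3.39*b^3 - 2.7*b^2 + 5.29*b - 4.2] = -20.34*b - 5.4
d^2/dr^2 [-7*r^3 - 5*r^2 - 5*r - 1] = -42*r - 10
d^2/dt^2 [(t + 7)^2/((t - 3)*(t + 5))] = 8*(3*t^3 + 48*t^2 + 231*t + 394)/(t^6 + 6*t^5 - 33*t^4 - 172*t^3 + 495*t^2 + 1350*t - 3375)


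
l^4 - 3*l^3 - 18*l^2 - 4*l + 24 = (l - 6)*(l - 1)*(l + 2)^2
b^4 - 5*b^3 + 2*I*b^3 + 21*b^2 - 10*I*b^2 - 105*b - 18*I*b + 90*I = (b - 5)*(b - 3*I)*(b - I)*(b + 6*I)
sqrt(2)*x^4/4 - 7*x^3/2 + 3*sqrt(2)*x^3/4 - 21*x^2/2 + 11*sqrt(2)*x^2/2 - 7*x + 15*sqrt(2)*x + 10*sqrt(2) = (x/2 + 1/2)*(x - 5*sqrt(2))*(x - 2*sqrt(2))*(sqrt(2)*x/2 + sqrt(2))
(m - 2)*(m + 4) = m^2 + 2*m - 8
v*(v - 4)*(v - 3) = v^3 - 7*v^2 + 12*v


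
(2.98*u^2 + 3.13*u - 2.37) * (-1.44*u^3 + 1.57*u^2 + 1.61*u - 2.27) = -4.2912*u^5 + 0.1714*u^4 + 13.1247*u^3 - 5.4462*u^2 - 10.9208*u + 5.3799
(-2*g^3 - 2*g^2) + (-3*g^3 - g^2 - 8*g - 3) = -5*g^3 - 3*g^2 - 8*g - 3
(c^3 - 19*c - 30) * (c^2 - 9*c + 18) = c^5 - 9*c^4 - c^3 + 141*c^2 - 72*c - 540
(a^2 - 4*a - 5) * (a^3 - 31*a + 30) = a^5 - 4*a^4 - 36*a^3 + 154*a^2 + 35*a - 150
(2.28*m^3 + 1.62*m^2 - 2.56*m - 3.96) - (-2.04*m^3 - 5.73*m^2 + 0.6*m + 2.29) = 4.32*m^3 + 7.35*m^2 - 3.16*m - 6.25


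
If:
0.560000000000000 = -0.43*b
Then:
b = -1.30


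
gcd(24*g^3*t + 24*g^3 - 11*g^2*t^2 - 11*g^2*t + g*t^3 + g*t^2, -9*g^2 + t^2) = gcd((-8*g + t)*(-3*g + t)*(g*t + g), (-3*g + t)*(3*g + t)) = -3*g + t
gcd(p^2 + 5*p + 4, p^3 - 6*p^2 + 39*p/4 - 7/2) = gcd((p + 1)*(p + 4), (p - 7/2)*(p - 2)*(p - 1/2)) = 1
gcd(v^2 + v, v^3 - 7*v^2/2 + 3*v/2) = v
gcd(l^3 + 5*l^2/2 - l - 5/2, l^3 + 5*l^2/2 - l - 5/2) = l^3 + 5*l^2/2 - l - 5/2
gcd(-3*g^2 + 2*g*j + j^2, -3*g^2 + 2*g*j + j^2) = 3*g^2 - 2*g*j - j^2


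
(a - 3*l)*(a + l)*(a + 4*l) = a^3 + 2*a^2*l - 11*a*l^2 - 12*l^3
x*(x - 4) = x^2 - 4*x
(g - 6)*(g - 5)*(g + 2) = g^3 - 9*g^2 + 8*g + 60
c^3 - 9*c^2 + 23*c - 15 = (c - 5)*(c - 3)*(c - 1)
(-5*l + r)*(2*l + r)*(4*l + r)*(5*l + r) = -200*l^4 - 150*l^3*r - 17*l^2*r^2 + 6*l*r^3 + r^4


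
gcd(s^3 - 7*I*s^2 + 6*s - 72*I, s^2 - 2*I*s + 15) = s + 3*I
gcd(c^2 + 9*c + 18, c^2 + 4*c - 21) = 1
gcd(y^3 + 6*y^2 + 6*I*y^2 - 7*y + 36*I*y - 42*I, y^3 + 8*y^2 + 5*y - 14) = y^2 + 6*y - 7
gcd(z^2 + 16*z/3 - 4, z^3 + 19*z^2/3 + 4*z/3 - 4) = z^2 + 16*z/3 - 4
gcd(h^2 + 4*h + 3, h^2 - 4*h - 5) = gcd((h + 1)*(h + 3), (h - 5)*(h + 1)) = h + 1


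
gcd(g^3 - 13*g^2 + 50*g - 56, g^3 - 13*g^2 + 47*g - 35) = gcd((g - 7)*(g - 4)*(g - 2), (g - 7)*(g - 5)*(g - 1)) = g - 7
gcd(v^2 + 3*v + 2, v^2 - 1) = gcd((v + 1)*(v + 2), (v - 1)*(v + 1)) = v + 1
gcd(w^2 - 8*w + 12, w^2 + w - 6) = w - 2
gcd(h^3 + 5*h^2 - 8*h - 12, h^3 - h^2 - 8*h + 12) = h - 2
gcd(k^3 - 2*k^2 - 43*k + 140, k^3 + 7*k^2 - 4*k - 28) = k + 7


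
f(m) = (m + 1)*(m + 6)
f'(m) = 2*m + 7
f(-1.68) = -2.94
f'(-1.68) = 3.64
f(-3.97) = -6.03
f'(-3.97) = -0.94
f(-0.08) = 5.45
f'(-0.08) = 6.84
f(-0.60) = 2.16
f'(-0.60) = 5.80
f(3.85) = 47.77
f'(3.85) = 14.70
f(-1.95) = -3.85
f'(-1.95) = 3.10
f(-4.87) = -4.37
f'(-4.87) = -2.74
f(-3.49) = -6.25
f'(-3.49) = 0.02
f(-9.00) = 24.00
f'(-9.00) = -11.00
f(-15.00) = 126.00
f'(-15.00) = -23.00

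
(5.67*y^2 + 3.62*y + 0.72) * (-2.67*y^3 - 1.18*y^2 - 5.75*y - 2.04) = -15.1389*y^5 - 16.356*y^4 - 38.7965*y^3 - 33.2314*y^2 - 11.5248*y - 1.4688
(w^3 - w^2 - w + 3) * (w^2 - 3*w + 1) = w^5 - 4*w^4 + 3*w^3 + 5*w^2 - 10*w + 3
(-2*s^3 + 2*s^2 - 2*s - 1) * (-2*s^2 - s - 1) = 4*s^5 - 2*s^4 + 4*s^3 + 2*s^2 + 3*s + 1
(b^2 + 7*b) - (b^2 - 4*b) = 11*b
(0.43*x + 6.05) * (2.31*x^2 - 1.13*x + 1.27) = 0.9933*x^3 + 13.4896*x^2 - 6.2904*x + 7.6835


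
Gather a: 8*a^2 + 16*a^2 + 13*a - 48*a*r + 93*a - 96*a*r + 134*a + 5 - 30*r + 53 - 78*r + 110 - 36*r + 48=24*a^2 + a*(240 - 144*r) - 144*r + 216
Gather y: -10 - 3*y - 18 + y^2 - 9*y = y^2 - 12*y - 28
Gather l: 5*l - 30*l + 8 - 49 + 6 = -25*l - 35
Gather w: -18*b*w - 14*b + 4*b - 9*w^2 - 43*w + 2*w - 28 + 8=-10*b - 9*w^2 + w*(-18*b - 41) - 20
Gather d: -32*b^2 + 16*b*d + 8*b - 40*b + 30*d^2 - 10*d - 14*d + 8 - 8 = -32*b^2 - 32*b + 30*d^2 + d*(16*b - 24)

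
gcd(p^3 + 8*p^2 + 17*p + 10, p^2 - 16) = 1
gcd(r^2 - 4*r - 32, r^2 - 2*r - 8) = 1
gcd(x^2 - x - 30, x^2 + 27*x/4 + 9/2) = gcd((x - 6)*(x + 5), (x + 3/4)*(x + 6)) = 1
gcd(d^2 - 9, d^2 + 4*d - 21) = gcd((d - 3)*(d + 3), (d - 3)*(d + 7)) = d - 3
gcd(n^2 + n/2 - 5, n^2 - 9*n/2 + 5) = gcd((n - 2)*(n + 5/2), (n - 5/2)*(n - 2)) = n - 2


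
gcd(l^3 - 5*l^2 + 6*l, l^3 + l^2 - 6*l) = l^2 - 2*l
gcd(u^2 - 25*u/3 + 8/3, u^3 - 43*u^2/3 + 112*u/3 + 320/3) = u - 8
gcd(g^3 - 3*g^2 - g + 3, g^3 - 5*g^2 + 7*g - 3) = g^2 - 4*g + 3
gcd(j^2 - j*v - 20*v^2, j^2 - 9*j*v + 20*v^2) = -j + 5*v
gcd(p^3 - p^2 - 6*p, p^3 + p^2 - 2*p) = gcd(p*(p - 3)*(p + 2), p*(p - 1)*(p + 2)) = p^2 + 2*p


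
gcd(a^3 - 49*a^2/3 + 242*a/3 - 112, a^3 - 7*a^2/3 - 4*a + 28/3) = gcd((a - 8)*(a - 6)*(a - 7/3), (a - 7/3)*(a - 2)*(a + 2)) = a - 7/3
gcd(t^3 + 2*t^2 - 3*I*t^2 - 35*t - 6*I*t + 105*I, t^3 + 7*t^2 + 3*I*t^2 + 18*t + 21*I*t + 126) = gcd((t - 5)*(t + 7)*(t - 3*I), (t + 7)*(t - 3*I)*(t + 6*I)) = t^2 + t*(7 - 3*I) - 21*I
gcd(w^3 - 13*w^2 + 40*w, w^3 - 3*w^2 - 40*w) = w^2 - 8*w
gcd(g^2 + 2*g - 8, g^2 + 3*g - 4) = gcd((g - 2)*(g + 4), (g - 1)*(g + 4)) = g + 4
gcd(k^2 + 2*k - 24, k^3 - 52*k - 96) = k + 6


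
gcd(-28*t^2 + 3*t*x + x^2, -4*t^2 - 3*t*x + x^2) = -4*t + x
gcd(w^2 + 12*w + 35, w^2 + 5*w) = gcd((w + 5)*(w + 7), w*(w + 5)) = w + 5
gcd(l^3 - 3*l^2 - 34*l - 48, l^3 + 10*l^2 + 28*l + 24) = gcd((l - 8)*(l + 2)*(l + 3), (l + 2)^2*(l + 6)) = l + 2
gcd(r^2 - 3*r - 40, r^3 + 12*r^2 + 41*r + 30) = r + 5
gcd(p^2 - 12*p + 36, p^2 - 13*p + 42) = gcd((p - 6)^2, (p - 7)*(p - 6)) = p - 6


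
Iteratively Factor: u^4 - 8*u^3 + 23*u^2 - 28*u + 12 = (u - 2)*(u^3 - 6*u^2 + 11*u - 6) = (u - 3)*(u - 2)*(u^2 - 3*u + 2) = (u - 3)*(u - 2)*(u - 1)*(u - 2)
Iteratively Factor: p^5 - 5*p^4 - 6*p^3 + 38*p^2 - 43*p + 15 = (p - 1)*(p^4 - 4*p^3 - 10*p^2 + 28*p - 15) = (p - 1)^2*(p^3 - 3*p^2 - 13*p + 15) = (p - 5)*(p - 1)^2*(p^2 + 2*p - 3) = (p - 5)*(p - 1)^2*(p + 3)*(p - 1)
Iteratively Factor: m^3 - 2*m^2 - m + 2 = (m - 1)*(m^2 - m - 2) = (m - 1)*(m + 1)*(m - 2)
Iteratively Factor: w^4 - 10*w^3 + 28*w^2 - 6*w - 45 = (w - 5)*(w^3 - 5*w^2 + 3*w + 9) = (w - 5)*(w - 3)*(w^2 - 2*w - 3) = (w - 5)*(w - 3)^2*(w + 1)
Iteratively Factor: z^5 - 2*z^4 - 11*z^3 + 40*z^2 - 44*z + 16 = (z - 1)*(z^4 - z^3 - 12*z^2 + 28*z - 16) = (z - 2)*(z - 1)*(z^3 + z^2 - 10*z + 8) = (z - 2)*(z - 1)^2*(z^2 + 2*z - 8) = (z - 2)*(z - 1)^2*(z + 4)*(z - 2)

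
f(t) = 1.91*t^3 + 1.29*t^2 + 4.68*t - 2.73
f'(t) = 5.73*t^2 + 2.58*t + 4.68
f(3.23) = 90.21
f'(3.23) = 72.79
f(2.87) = 66.48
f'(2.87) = 59.28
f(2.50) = 46.88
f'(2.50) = 46.94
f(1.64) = 16.84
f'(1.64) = 24.32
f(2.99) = 73.85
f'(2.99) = 63.62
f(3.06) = 78.40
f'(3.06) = 66.23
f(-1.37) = -11.63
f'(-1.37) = 11.90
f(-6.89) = -598.46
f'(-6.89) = 258.92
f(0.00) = -2.73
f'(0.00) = 4.68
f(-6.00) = -396.93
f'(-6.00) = 195.48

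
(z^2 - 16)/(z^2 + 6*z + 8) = (z - 4)/(z + 2)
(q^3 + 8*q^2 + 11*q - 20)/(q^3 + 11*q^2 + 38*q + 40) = (q - 1)/(q + 2)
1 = 1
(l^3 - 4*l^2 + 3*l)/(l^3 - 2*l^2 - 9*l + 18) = l*(l - 1)/(l^2 + l - 6)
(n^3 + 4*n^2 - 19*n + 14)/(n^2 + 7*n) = n - 3 + 2/n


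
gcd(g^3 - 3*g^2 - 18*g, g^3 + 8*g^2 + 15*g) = g^2 + 3*g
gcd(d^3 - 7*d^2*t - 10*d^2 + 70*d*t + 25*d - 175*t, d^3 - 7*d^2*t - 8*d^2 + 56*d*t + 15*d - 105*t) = -d^2 + 7*d*t + 5*d - 35*t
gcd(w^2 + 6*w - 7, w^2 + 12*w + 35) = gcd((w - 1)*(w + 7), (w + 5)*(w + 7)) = w + 7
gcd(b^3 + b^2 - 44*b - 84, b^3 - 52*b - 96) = b^2 + 8*b + 12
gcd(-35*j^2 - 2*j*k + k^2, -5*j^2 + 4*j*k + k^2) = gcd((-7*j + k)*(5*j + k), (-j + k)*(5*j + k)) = 5*j + k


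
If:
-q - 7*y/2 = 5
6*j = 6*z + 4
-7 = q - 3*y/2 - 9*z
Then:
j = z + 2/3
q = 63*z/10 - 32/5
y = 2/5 - 9*z/5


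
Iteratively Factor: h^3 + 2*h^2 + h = (h + 1)*(h^2 + h) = (h + 1)^2*(h)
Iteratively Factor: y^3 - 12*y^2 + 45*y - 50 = (y - 5)*(y^2 - 7*y + 10) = (y - 5)^2*(y - 2)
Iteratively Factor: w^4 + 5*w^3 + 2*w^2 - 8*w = (w - 1)*(w^3 + 6*w^2 + 8*w) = (w - 1)*(w + 4)*(w^2 + 2*w) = w*(w - 1)*(w + 4)*(w + 2)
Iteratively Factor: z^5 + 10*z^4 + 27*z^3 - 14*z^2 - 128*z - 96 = (z + 4)*(z^4 + 6*z^3 + 3*z^2 - 26*z - 24) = (z - 2)*(z + 4)*(z^3 + 8*z^2 + 19*z + 12) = (z - 2)*(z + 3)*(z + 4)*(z^2 + 5*z + 4) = (z - 2)*(z + 3)*(z + 4)^2*(z + 1)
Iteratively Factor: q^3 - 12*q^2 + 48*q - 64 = (q - 4)*(q^2 - 8*q + 16) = (q - 4)^2*(q - 4)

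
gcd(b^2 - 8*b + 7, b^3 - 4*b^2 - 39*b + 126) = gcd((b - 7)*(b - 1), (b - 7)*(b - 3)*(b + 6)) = b - 7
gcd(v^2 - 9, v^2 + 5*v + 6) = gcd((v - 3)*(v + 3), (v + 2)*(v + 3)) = v + 3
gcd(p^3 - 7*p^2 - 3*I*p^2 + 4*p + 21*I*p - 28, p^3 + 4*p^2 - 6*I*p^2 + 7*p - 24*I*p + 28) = p + I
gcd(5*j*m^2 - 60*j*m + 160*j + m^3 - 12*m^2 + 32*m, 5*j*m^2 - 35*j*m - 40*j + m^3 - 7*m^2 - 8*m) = 5*j*m - 40*j + m^2 - 8*m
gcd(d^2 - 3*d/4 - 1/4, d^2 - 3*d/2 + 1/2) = d - 1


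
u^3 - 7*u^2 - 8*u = u*(u - 8)*(u + 1)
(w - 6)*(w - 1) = w^2 - 7*w + 6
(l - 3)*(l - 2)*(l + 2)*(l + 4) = l^4 + l^3 - 16*l^2 - 4*l + 48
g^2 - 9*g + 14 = (g - 7)*(g - 2)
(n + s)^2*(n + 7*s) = n^3 + 9*n^2*s + 15*n*s^2 + 7*s^3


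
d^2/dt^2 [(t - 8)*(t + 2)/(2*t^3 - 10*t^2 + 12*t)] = (t^6 - 18*t^5 - 24*t^4 + 556*t^3 - 1488*t^2 + 1440*t - 576)/(t^3*(t^6 - 15*t^5 + 93*t^4 - 305*t^3 + 558*t^2 - 540*t + 216))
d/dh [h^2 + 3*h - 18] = 2*h + 3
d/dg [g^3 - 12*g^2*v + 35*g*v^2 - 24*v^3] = 3*g^2 - 24*g*v + 35*v^2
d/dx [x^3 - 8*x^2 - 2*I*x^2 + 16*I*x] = 3*x^2 - 16*x - 4*I*x + 16*I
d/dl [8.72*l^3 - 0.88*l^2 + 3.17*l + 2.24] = 26.16*l^2 - 1.76*l + 3.17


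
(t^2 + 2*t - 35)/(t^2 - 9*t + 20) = (t + 7)/(t - 4)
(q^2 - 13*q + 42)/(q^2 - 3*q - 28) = (q - 6)/(q + 4)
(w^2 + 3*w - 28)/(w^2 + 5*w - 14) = (w - 4)/(w - 2)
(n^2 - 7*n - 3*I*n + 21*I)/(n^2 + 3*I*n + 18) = (n - 7)/(n + 6*I)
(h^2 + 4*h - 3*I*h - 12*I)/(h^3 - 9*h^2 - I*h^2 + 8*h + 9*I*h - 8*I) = (h^2 + h*(4 - 3*I) - 12*I)/(h^3 - h^2*(9 + I) + h*(8 + 9*I) - 8*I)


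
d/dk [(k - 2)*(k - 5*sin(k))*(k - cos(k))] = (2 - k)*(k - cos(k))*(5*cos(k) - 1) + (k - 2)*(k - 5*sin(k))*(sin(k) + 1) + (k - 5*sin(k))*(k - cos(k))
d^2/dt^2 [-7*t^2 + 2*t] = -14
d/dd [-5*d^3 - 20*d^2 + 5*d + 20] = -15*d^2 - 40*d + 5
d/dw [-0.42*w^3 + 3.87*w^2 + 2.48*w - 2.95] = -1.26*w^2 + 7.74*w + 2.48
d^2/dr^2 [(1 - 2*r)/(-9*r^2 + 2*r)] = 2*(162*r^3 - 243*r^2 + 54*r - 4)/(r^3*(729*r^3 - 486*r^2 + 108*r - 8))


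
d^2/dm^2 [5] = 0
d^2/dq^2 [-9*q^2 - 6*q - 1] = -18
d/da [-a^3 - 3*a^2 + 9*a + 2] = -3*a^2 - 6*a + 9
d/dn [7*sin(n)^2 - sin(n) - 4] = (14*sin(n) - 1)*cos(n)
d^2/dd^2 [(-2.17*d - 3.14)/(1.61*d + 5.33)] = 20.964454/(1.61*d + 5.33)^3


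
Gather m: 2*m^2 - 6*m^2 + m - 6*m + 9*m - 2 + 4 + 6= -4*m^2 + 4*m + 8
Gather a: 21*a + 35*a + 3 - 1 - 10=56*a - 8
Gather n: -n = -n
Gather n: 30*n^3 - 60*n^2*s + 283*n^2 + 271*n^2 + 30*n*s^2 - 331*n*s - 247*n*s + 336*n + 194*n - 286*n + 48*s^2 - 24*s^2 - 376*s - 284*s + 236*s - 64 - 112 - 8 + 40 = 30*n^3 + n^2*(554 - 60*s) + n*(30*s^2 - 578*s + 244) + 24*s^2 - 424*s - 144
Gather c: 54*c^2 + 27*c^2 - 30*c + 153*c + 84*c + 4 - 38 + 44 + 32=81*c^2 + 207*c + 42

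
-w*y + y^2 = y*(-w + y)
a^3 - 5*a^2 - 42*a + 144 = (a - 8)*(a - 3)*(a + 6)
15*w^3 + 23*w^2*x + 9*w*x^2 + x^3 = (w + x)*(3*w + x)*(5*w + x)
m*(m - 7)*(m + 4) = m^3 - 3*m^2 - 28*m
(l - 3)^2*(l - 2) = l^3 - 8*l^2 + 21*l - 18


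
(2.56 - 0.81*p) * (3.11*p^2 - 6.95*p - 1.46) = -2.5191*p^3 + 13.5911*p^2 - 16.6094*p - 3.7376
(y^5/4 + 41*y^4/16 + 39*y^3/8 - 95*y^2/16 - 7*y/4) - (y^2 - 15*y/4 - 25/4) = y^5/4 + 41*y^4/16 + 39*y^3/8 - 111*y^2/16 + 2*y + 25/4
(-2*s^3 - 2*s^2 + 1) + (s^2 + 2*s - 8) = -2*s^3 - s^2 + 2*s - 7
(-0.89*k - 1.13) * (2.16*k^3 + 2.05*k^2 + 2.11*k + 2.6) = -1.9224*k^4 - 4.2653*k^3 - 4.1944*k^2 - 4.6983*k - 2.938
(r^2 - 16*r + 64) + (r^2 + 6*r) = 2*r^2 - 10*r + 64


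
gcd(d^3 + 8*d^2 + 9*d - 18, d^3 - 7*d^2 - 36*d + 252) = d + 6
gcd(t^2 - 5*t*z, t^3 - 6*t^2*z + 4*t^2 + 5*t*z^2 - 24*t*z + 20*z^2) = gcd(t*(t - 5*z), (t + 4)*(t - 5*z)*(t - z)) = -t + 5*z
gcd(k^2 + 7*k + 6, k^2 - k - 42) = k + 6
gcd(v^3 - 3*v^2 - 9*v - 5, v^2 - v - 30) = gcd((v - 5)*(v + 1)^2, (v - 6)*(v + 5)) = 1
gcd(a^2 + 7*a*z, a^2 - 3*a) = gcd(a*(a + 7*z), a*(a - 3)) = a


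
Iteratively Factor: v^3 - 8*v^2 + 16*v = (v)*(v^2 - 8*v + 16) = v*(v - 4)*(v - 4)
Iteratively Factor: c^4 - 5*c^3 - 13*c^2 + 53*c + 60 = (c + 3)*(c^3 - 8*c^2 + 11*c + 20) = (c - 5)*(c + 3)*(c^2 - 3*c - 4) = (c - 5)*(c - 4)*(c + 3)*(c + 1)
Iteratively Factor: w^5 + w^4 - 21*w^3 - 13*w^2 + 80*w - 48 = (w + 3)*(w^4 - 2*w^3 - 15*w^2 + 32*w - 16) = (w - 4)*(w + 3)*(w^3 + 2*w^2 - 7*w + 4) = (w - 4)*(w - 1)*(w + 3)*(w^2 + 3*w - 4) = (w - 4)*(w - 1)^2*(w + 3)*(w + 4)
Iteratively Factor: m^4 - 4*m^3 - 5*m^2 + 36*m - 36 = (m - 2)*(m^3 - 2*m^2 - 9*m + 18) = (m - 3)*(m - 2)*(m^2 + m - 6) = (m - 3)*(m - 2)*(m + 3)*(m - 2)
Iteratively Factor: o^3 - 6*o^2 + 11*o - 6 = (o - 2)*(o^2 - 4*o + 3) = (o - 2)*(o - 1)*(o - 3)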